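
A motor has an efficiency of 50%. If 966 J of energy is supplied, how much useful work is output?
W_out = η × W_in = 0.5 × 966 = 483.0 J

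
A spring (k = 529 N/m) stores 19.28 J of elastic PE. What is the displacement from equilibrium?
PE = ½kx² → x = √(2PE/k) = √(2×19.28/529) = 0.27 m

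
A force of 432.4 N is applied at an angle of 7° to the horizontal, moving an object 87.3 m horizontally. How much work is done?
W = Fd cosθ = 432.4×87.3×cos(7°) = 37467.0 J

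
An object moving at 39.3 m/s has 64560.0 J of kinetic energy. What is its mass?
KE = ½mv² → m = 2KE/v² = 2×64560.0/39.3² = 83.6 kg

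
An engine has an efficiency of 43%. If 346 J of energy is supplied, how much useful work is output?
W_out = η × W_in = 0.43 × 346 = 148.78 J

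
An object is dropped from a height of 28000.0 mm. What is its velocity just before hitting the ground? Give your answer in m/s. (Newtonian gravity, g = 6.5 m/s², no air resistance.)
v = √(2gh) (with unit conversion) = 19.08 m/s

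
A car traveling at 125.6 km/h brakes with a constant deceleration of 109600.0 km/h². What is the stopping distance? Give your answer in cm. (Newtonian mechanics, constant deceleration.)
d = v₀² / (2a) (with unit conversion) = 7197.0 cm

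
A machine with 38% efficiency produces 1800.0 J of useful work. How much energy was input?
W_in = W_out/η = 1800.0/0.38 = 4736.8 J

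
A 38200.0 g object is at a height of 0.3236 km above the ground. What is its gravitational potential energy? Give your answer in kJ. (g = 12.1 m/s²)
PE = mgh = 38.2 kg × 12.1 m/s² × 323.6 m = 1.496e+05 J = 149.6 kJ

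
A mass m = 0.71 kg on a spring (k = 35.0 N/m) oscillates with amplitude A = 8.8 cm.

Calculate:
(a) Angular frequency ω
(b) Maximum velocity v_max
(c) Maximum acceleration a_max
ω = √(k/m) = √(35.0/0.71) = 7.021 rad/s
v_max = ωA = 7.021×0.088 = 0.6179 m/s
a_max = ω²A = 7.021²×0.088 = 4.338 m/s²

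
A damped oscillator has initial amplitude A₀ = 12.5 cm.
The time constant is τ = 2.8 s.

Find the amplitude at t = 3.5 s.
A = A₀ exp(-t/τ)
A = A₀ exp(−t/τ) = 12.5×exp(−3.5/2.8) = 3.581 cm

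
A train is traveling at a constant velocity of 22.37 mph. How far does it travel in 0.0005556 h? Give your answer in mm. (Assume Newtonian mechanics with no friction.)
d = vt (with unit conversion) = 20000.0 mm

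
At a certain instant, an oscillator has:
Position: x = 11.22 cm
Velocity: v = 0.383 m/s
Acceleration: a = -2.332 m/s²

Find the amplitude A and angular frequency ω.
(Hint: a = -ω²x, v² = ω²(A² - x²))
a = −ω²x → ω = √(|a|/x) = √(2.332/0.1122) = 4.559 rad/s
v² = ω²(A² − x²) → A = √(x² + v²/ω²) = √(0.1122² + 0.383²/4.559²) = 0.1402 m = 14.02 cm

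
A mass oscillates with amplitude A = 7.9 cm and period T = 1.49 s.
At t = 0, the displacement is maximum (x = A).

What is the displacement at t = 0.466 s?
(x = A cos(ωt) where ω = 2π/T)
ω = 2π/T = 2π/1.49 = 4.217 rad/s
x = A cos(ωt) = 7.9×cos(4.217×0.466) = -3.035 cm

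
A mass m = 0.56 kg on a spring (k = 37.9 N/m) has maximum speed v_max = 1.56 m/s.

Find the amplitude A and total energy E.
½mv²_max = ½kA² → A = v_max√(m/k) = 1.56×√(0.56/37.9) = 0.1896 m = 18.96 cm
E = ½mv²_max = ½×0.56×1.56² = 0.6814 J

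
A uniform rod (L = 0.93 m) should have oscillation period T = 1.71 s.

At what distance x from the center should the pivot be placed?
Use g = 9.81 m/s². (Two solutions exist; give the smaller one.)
T = 2π√((L²/12 + x²)/(gx)). Let c = T²g/(4π²) = 0.7266.
x² − cx + L²/12 = 0 → x = (c − √(c² − L²/3))/2 = 0.1185 m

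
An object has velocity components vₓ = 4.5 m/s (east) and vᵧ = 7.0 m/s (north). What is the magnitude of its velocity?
|v| = √(vₓ² + vᵧ²) = √(4.5² + 7.0²) = √(69.25) = 8.32 m/s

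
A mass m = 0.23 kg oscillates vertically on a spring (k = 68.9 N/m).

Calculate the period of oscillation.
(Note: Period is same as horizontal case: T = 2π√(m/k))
T = 2π√(m/k) = 2π√(0.23/68.9) = 0.363 s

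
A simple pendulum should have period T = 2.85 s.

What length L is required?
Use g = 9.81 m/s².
T = 2π√(L/g) → L = g(T/2π)² = 9.81×(2.85/2π)² = 2.018 m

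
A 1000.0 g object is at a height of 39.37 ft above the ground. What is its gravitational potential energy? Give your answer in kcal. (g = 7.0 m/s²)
PE = mgh = 1 kg × 7.0 m/s² × 12 m = 84 J = 0.02008 kcal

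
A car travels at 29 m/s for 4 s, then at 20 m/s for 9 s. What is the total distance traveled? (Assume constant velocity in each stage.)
d₁ = v₁t₁ = 29 × 4 = 116 m
d₂ = v₂t₂ = 20 × 9 = 180 m
d_total = 116 + 180 = 296 m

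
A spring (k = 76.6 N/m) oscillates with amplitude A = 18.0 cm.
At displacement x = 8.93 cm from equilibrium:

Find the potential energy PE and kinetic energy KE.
E_total = ½kA² = ½×76.6×(0.18)² = 1.241 J
PE = ½kx² = ½×76.6×(0.0893)² = 0.3054 J
KE = E_total − PE = 0.9355 J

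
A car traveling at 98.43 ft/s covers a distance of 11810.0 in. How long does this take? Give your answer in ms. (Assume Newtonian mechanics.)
t = d/v (with unit conversion) = 9999.0 ms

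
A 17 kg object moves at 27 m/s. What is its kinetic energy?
KE = ½mv² = ½×17×27² = 6196.5 J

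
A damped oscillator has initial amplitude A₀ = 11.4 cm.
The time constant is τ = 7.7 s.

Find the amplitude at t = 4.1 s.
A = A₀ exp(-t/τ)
A = A₀ exp(−t/τ) = 11.4×exp(−4.1/7.7) = 6.694 cm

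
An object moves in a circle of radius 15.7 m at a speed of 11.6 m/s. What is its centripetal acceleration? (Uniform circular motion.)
a_c = v²/r = 11.6²/15.7 = 134.56/15.7 = 8.57 m/s²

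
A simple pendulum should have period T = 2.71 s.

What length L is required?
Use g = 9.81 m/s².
T = 2π√(L/g) → L = g(T/2π)² = 9.81×(2.71/2π)² = 1.825 m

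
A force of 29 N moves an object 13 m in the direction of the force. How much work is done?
W = Fd = 29×13 = 377.0 J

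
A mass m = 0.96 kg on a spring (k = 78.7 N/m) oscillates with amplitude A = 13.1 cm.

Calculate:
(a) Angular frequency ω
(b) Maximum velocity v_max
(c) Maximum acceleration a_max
ω = √(k/m) = √(78.7/0.96) = 9.054 rad/s
v_max = ωA = 9.054×0.131 = 1.186 m/s
a_max = ω²A = 9.054²×0.131 = 10.74 m/s²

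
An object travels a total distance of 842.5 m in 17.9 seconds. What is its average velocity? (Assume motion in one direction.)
v_avg = Δd / Δt = 842.5 / 17.9 = 47.07 m/s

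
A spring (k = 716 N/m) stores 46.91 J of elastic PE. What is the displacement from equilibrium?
PE = ½kx² → x = √(2PE/k) = √(2×46.91/716) = 0.362 m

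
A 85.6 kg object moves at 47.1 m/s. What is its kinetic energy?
KE = ½mv² = ½×85.6×47.1² = 94947.95 J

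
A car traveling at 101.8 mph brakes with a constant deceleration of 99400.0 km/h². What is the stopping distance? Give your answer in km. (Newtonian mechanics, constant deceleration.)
d = v₀² / (2a) (with unit conversion) = 0.135 km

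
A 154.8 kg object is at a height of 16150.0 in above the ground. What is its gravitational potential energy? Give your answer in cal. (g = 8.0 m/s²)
PE = mgh = 154.8 kg × 8.0 m/s² × 410.2 m = 5.08e+05 J = 121400.0 cal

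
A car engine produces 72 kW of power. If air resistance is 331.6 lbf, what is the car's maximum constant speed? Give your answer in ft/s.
P = Fv → v = P/F = 72000 W / 1475 N = 48.81 m/s = 160.1 ft/s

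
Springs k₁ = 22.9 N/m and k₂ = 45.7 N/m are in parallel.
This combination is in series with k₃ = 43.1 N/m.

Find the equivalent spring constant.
k₁₂ = k₁ + k₂ = 68.6 N/m (parallel)
1/k_eq = 1/k₁₂ + 1/k₃ → k_eq = 26.47 N/m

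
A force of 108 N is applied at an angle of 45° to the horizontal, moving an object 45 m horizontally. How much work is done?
W = Fd cosθ = 108×45×cos(45°) = 3436.5 J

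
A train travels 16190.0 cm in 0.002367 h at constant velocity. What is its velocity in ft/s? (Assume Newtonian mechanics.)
v = d/t (with unit conversion) = 62.33 ft/s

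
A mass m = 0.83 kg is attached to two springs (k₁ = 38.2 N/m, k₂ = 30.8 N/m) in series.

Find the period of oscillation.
k_eq = k₁k₂/(k₁+k₂) = 17.05 N/m
T = 2π√(m/k_eq) = 2π√(0.83/17.05) = 1.386 s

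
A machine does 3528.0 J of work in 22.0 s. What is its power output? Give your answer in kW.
P = W/t = 3528 J / 22 s = 160.4 W = 0.1604 kW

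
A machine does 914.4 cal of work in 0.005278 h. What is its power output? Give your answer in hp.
P = W/t = 3826 J / 19 s = 201.4 W = 0.27 hp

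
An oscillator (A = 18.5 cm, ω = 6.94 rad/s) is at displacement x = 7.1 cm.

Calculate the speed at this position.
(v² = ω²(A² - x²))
v = ω√(A² − x²) = 6.94×√(0.185² − 0.071²) = 1.186 m/s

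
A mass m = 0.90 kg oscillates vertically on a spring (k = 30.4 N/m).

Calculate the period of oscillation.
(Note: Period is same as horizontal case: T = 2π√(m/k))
T = 2π√(m/k) = 2π√(0.9/30.4) = 1.081 s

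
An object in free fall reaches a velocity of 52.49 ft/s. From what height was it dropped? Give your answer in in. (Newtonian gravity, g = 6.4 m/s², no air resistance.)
h = v²/(2g) (with unit conversion) = 787.3 in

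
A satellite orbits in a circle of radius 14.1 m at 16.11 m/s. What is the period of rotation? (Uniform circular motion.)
T = 2πr/v = 2π×14.1/16.11 = 5.5 s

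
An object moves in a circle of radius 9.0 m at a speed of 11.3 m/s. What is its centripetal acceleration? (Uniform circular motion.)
a_c = v²/r = 11.3²/9.0 = 127.69/9.0 = 14.19 m/s²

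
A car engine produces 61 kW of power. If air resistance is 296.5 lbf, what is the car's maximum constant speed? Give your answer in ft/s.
P = Fv → v = P/F = 61000 W / 1319 N = 46.25 m/s = 151.7 ft/s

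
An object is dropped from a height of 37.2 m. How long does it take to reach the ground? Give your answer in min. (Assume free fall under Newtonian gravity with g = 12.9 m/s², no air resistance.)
t = √(2h/g) (with unit conversion) = 0.04003 min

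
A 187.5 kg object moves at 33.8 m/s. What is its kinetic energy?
KE = ½mv² = ½×187.5×33.8² = 107103.7 J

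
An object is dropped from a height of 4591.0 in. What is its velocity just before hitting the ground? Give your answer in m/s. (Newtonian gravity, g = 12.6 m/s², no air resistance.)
v = √(2gh) (with unit conversion) = 54.21 m/s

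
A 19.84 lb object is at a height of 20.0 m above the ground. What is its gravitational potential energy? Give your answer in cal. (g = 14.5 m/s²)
PE = mgh = 8.999 kg × 14.5 m/s² × 20 m = 2610 J = 623.8 cal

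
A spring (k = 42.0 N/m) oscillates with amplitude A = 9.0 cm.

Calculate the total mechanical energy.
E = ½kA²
E = ½kA² = ½×42.0×(0.09)² = 0.1701 J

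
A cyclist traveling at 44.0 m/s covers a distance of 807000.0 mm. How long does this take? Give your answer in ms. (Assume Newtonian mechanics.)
t = d/v (with unit conversion) = 18340.0 ms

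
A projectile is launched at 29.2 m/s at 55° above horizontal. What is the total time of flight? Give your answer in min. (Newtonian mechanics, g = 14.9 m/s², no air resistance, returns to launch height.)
T = 2v₀sin(θ)/g (with unit conversion) = 0.05351 min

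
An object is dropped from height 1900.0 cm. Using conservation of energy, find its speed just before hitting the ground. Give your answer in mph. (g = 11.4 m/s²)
mgh = ½mv² → v = √(2gh) = √(2×11.4×19) = 20.81 m/s = 46.56 mph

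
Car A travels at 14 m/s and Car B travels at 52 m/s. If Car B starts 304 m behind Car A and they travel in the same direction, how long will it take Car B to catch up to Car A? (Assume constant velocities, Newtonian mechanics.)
Relative speed: v_rel = 52 - 14 = 38 m/s
Time to catch: t = d₀/v_rel = 304/38 = 8.0 s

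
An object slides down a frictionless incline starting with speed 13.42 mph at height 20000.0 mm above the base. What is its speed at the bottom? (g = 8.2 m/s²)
½mv₀² + mgh = ½mv² → v = √(v₀² + 2gh) = √(5.999² + 2×8.2×20) = 19.08 m/s = 42.68 mph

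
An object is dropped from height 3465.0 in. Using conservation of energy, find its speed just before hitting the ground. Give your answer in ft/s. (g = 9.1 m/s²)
mgh = ½mv² → v = √(2gh) = √(2×9.1×88.01) = 40.02 m/s = 131.3 ft/s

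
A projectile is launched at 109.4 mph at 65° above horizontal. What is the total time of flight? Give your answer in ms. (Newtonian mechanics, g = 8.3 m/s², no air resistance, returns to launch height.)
T = 2v₀sin(θ)/g (with unit conversion) = 10680.0 ms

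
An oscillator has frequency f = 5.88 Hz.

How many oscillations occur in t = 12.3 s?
n = f×t = 5.88×12.3 = 72.32 oscillations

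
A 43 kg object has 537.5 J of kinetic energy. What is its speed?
KE = ½mv² → v = √(2KE/m) = √(2×537.5/43) = 5.0 m/s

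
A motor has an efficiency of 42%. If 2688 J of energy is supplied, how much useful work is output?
W_out = η × W_in = 0.42 × 2688 = 1129.0 J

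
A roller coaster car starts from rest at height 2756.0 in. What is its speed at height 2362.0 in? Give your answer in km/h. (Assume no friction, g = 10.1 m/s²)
mgh₁ = ½mv₂² + mgh₂ → v₂ = √(2g(h₁−h₂)) = √(2×10.1×(70−59.99)) = 14.22 m/s = 51.19 km/h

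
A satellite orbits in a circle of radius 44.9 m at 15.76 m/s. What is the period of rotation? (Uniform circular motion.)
T = 2πr/v = 2π×44.9/15.76 = 17.9 s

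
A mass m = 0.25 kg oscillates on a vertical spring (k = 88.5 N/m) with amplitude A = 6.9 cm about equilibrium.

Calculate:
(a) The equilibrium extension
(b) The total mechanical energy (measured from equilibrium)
x_eq = mg/k = 0.25×9.81/88.5 = 0.02771 m = 2.771 cm
E = ½kA² = ½×88.5×(0.069)² = 0.2107 J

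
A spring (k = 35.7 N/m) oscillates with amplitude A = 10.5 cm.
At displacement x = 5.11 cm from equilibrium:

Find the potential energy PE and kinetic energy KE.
E_total = ½kA² = ½×35.7×(0.105)² = 0.1968 J
PE = ½kx² = ½×35.7×(0.0511)² = 0.04661 J
KE = E_total − PE = 0.1502 J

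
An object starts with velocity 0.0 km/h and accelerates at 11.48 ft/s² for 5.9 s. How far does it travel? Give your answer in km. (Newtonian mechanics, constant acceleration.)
d = v₀t + ½at² (with unit conversion) = 0.0609 km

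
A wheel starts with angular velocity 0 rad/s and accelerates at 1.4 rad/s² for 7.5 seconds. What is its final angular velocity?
ω = ω₀ + αt = 0 + 1.4 × 7.5 = 10.5 rad/s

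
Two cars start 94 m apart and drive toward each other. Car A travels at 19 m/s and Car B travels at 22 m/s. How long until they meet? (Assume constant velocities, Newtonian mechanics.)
Combined speed: v_combined = 19 + 22 = 41 m/s
Time to meet: t = d/41 = 94/41 = 2.29 s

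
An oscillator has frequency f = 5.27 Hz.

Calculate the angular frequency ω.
ω = 2πf = 2π×5.27 = 33.11 rad/s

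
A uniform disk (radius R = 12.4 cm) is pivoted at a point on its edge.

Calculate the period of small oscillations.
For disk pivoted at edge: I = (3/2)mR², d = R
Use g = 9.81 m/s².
I/m = (3/2)R² = 0.02306 m²; d = R = 0.124 m
T = 2π√((3/2)R²/(gR)) = 2π√(3R/(2g)) = 0.8652 s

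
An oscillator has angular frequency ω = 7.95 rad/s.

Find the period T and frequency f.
T = 2π/ω = 2π/7.95 = 0.7903 s; f = ω/2π = 1.265 Hz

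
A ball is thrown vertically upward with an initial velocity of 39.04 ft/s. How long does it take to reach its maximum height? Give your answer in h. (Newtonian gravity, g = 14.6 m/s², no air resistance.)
t_up = v₀/g (with unit conversion) = 0.0002264 h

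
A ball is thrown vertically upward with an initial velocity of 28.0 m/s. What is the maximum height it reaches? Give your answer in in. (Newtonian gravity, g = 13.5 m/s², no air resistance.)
h_max = v₀²/(2g) (with unit conversion) = 1143.0 in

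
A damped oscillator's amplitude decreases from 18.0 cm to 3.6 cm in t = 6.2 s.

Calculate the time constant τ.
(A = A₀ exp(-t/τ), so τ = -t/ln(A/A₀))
A/A₀ = 3.6/18.0 = 0.2; ln(A/A₀) = -1.609
τ = −t/ln(A/A₀) = −6.2/-1.609 = 3.852 s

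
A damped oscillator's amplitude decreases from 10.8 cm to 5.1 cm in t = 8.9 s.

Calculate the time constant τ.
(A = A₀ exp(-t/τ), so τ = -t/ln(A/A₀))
A/A₀ = 5.1/10.8 = 0.4722; ln(A/A₀) = -0.7503
τ = −t/ln(A/A₀) = −8.9/-0.7503 = 11.86 s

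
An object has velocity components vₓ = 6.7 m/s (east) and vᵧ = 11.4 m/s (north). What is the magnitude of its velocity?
|v| = √(vₓ² + vᵧ²) = √(6.7² + 11.4²) = √(174.85) = 13.22 m/s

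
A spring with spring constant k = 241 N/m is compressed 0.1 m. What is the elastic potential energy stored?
PE = ½kx² = ½×241×0.1² = 1.205 J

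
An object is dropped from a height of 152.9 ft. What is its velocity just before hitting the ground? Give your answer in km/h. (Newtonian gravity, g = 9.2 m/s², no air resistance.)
v = √(2gh) (with unit conversion) = 105.4 km/h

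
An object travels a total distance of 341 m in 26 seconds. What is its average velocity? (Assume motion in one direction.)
v_avg = Δd / Δt = 341 / 26 = 13.12 m/s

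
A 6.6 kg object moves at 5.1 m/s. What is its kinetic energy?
KE = ½mv² = ½×6.6×5.1² = 85.833 J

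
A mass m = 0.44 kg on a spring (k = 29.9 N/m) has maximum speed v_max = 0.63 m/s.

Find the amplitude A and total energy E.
½mv²_max = ½kA² → A = v_max√(m/k) = 0.63×√(0.44/29.9) = 0.07642 m = 7.642 cm
E = ½mv²_max = ½×0.44×0.63² = 0.08732 J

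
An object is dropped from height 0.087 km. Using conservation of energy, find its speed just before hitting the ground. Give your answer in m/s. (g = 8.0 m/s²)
mgh = ½mv² → v = √(2gh) = √(2×8.0×87) = 37.31 m/s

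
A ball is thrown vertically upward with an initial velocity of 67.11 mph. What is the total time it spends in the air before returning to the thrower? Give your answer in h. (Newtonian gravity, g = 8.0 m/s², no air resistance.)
t_total = 2v₀/g (with unit conversion) = 0.002083 h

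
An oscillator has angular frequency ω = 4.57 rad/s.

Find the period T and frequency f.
T = 2π/ω = 2π/4.57 = 1.375 s; f = ω/2π = 0.7273 Hz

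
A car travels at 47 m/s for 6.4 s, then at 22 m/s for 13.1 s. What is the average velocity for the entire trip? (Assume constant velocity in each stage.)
d₁ = v₁t₁ = 47 × 6.4 = 300.8 m
d₂ = v₂t₂ = 22 × 13.1 = 288.2 m
d_total = 589.0 m, t_total = 19.5 s
v_avg = d_total/t_total = 589.0/19.5 = 30.21 m/s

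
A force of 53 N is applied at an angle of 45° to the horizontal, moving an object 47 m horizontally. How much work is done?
W = Fd cosθ = 53×47×cos(45°) = 1761.4 J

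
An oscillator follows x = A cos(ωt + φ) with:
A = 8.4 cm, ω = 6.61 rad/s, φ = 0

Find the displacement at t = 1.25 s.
x = A cos(ωt + φ) = 8.4×cos(6.61×1.25 + 0) = -3.337 cm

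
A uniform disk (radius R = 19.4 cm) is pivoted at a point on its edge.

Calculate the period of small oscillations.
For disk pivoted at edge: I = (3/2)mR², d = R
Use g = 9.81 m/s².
I/m = (3/2)R² = 0.05645 m²; d = R = 0.194 m
T = 2π√((3/2)R²/(gR)) = 2π√(3R/(2g)) = 1.082 s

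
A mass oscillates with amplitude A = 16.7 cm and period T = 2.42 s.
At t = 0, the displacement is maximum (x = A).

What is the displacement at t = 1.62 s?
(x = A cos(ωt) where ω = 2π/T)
ω = 2π/T = 2π/2.42 = 2.596 rad/s
x = A cos(ωt) = 16.7×cos(2.596×1.62) = -8.098 cm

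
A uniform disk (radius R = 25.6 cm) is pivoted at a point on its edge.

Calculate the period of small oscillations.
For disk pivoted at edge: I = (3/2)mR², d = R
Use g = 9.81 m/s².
I/m = (3/2)R² = 0.0983 m²; d = R = 0.256 m
T = 2π√((3/2)R²/(gR)) = 2π√(3R/(2g)) = 1.243 s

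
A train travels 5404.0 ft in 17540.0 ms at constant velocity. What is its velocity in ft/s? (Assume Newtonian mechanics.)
v = d/t (with unit conversion) = 308.1 ft/s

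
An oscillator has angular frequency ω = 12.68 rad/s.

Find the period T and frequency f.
T = 2π/ω = 2π/12.68 = 0.4955 s; f = ω/2π = 2.018 Hz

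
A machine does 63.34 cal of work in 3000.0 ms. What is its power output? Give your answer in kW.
P = W/t = 265 J / 3 s = 88.34 W = 0.08834 kW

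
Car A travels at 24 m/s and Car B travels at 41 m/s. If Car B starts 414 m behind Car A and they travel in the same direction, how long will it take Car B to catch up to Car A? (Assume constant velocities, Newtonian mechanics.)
Relative speed: v_rel = 41 - 24 = 17 m/s
Time to catch: t = d₀/v_rel = 414/17 = 24.35 s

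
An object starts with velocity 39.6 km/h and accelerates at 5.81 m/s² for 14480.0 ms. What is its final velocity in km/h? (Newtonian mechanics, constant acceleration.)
v = v₀ + at (with unit conversion) = 342.5 km/h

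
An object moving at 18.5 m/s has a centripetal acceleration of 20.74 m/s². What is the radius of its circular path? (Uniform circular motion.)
r = v²/a_c = 18.5²/20.74 = 16.5 m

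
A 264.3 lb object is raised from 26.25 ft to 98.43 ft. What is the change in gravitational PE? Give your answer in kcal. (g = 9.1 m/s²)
ΔPE = mg(h₂ − h₁) = 119.9 kg × 9.1 m/s² × (30 − 8.001) m = 2.4e+04 J = 5.736 kcal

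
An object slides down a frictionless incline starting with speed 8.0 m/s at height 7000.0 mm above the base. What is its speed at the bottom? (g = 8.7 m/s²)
½mv₀² + mgh = ½mv² → v = √(v₀² + 2gh) = √(8² + 2×8.7×7) = 13.63 m/s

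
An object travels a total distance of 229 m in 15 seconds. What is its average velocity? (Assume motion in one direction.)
v_avg = Δd / Δt = 229 / 15 = 15.27 m/s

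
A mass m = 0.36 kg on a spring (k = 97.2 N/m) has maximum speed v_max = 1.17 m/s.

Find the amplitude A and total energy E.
½mv²_max = ½kA² → A = v_max√(m/k) = 1.17×√(0.36/97.2) = 0.0712 m = 7.12 cm
E = ½mv²_max = ½×0.36×1.17² = 0.2464 J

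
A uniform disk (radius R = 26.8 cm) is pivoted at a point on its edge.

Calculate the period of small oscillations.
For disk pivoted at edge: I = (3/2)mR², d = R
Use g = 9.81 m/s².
I/m = (3/2)R² = 0.1077 m²; d = R = 0.268 m
T = 2π√((3/2)R²/(gR)) = 2π√(3R/(2g)) = 1.272 s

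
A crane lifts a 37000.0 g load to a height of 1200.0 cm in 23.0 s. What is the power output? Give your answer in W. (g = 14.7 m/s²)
W = mgh = 37×14.7×12 = 6527 J
P = W/t = 6527/23 = 283.8 W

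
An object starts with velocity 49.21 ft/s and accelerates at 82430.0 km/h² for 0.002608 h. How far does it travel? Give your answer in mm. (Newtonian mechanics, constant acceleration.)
d = v₀t + ½at² (with unit conversion) = 421200.0 mm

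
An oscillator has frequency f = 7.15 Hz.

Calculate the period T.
T = 1/f = 1/7.15 = 0.1399 s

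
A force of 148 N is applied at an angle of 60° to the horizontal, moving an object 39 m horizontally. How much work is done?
W = Fd cosθ = 148×39×cos(60°) = 2886.0 J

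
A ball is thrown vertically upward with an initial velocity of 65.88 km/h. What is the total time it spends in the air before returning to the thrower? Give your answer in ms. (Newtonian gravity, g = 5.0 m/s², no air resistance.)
t_total = 2v₀/g (with unit conversion) = 7320.0 ms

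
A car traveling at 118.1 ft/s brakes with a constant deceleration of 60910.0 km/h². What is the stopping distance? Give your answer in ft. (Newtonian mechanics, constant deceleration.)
d = v₀² / (2a) (with unit conversion) = 452.3 ft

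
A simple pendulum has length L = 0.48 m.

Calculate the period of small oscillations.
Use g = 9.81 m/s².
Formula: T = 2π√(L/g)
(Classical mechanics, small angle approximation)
T = 2π√(L/g) = 2π√(0.48/9.81) = 1.39 s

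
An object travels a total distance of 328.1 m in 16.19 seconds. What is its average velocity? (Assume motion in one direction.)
v_avg = Δd / Δt = 328.1 / 16.19 = 20.27 m/s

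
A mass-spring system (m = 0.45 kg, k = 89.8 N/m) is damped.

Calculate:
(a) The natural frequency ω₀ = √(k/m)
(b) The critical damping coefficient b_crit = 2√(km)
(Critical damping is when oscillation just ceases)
ω₀ = √(k/m) = √(89.8/0.45) = 14.13 rad/s
b_crit = 2√(km) = 2√(89.8×0.45) = 12.71 kg/s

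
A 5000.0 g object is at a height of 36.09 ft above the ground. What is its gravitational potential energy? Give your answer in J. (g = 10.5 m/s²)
PE = mgh = 5 kg × 10.5 m/s² × 11 m = 577.5 J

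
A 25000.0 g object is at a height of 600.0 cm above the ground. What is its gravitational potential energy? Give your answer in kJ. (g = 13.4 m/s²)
PE = mgh = 25 kg × 13.4 m/s² × 6 m = 2010 J = 2.01 kJ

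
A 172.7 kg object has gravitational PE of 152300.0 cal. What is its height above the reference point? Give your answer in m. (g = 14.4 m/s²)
PE = mgh → h = PE/(mg) = 6.372e+05 J / (172.7 kg × 14.4 m/s²) = 256.2 m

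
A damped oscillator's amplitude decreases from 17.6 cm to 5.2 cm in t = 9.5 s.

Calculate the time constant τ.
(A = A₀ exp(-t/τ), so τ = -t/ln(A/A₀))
A/A₀ = 5.2/17.6 = 0.2955; ln(A/A₀) = -1.219
τ = −t/ln(A/A₀) = −9.5/-1.219 = 7.792 s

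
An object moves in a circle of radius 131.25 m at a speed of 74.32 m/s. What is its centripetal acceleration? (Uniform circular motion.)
a_c = v²/r = 74.32²/131.25 = 5523.46/131.25 = 42.08 m/s²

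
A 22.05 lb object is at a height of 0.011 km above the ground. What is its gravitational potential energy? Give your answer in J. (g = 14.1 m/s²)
PE = mgh = 10 kg × 14.1 m/s² × 11 m = 1551 J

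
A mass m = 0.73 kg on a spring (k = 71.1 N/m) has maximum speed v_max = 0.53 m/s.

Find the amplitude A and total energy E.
½mv²_max = ½kA² → A = v_max√(m/k) = 0.53×√(0.73/71.1) = 0.0537 m = 5.37 cm
E = ½mv²_max = ½×0.73×0.53² = 0.1025 J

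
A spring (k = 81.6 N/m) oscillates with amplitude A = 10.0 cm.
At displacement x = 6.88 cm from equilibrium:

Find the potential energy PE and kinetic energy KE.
E_total = ½kA² = ½×81.6×(0.1)² = 0.408 J
PE = ½kx² = ½×81.6×(0.0688)² = 0.1931 J
KE = E_total − PE = 0.2149 J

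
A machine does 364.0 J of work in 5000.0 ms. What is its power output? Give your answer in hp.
P = W/t = 364 J / 5 s = 72.8 W = 0.09763 hp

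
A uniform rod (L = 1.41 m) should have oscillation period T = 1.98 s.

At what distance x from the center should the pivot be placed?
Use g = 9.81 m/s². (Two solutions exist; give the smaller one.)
T = 2π√((L²/12 + x²)/(gx)). Let c = T²g/(4π²) = 0.9742.
x² − cx + L²/12 = 0 → x = (c − √(c² − L²/3))/2 = 0.2195 m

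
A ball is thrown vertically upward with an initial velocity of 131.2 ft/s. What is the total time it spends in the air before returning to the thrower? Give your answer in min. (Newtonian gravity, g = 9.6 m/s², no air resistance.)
t_total = 2v₀/g (with unit conversion) = 0.1389 min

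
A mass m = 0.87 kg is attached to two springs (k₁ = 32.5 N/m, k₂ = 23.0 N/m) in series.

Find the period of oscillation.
k_eq = k₁k₂/(k₁+k₂) = 13.47 N/m
T = 2π√(m/k_eq) = 2π√(0.87/13.47) = 1.597 s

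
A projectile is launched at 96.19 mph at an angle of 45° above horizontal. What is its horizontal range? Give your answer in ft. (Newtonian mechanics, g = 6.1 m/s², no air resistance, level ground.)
R = v₀² sin(2θ) / g (with unit conversion) = 994.5 ft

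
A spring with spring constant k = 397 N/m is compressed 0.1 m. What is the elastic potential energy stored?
PE = ½kx² = ½×397×0.1² = 1.985 J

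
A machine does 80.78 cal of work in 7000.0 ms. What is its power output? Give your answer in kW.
P = W/t = 338 J / 7 s = 48.28 W = 0.04828 kW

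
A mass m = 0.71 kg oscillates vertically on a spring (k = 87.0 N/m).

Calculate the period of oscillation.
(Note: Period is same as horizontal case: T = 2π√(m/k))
T = 2π√(m/k) = 2π√(0.71/87.0) = 0.5676 s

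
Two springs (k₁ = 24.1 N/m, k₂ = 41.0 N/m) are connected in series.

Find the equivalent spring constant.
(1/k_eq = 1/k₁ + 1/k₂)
1/k_eq = 1/24.1 + 1/41.0 = 0.065884; k_eq = 15.18 N/m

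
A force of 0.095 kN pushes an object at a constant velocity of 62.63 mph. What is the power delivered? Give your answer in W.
P = Fv = 95 N × 28 m/s = 2660 W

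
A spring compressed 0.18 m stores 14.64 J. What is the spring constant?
PE = ½kx² → k = 2PE/x² = 2×14.64/0.18² = 903.7 N/m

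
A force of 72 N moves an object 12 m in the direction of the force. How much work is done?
W = Fd = 72×12 = 864.0 J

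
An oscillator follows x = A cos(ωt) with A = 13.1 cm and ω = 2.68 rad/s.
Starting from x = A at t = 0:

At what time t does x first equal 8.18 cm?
cos(ωt) = x/A = 8.18/13.1 = 0.6244
ωt = arccos(0.6244) = 0.8964 rad
t = 0.8964/2.68 = 0.3345 s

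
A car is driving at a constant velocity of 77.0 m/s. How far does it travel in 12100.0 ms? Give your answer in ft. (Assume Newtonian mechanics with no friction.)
d = vt (with unit conversion) = 3057.0 ft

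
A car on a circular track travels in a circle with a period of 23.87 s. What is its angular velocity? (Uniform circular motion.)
ω = 2π/T = 2π/23.87 = 0.2632 rad/s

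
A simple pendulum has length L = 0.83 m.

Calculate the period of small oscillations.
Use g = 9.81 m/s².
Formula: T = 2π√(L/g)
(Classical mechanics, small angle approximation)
T = 2π√(L/g) = 2π√(0.83/9.81) = 1.828 s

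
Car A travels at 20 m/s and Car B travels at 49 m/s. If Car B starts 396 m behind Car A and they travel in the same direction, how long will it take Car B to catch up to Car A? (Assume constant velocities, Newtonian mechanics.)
Relative speed: v_rel = 49 - 20 = 29 m/s
Time to catch: t = d₀/v_rel = 396/29 = 13.66 s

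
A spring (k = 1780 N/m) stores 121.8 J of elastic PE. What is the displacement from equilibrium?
PE = ½kx² → x = √(2PE/k) = √(2×121.8/1780) = 0.3699 m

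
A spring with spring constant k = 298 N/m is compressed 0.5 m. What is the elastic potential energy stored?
PE = ½kx² = ½×298×0.5² = 37.25 J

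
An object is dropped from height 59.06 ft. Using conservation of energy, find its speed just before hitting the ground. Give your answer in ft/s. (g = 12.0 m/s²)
mgh = ½mv² → v = √(2gh) = √(2×12.0×18) = 20.79 m/s = 68.19 ft/s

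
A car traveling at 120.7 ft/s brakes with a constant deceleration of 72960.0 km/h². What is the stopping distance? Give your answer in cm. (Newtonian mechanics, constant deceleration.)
d = v₀² / (2a) (with unit conversion) = 12020.0 cm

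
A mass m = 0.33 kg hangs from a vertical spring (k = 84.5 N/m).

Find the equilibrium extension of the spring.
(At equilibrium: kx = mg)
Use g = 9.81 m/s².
x_eq = mg/k = 0.33×9.81/84.5 = 0.03831 m = 3.831 cm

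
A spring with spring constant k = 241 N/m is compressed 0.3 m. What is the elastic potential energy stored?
PE = ½kx² = ½×241×0.3² = 10.84 J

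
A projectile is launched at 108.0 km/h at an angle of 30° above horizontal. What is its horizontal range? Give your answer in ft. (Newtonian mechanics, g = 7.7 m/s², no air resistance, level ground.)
R = v₀² sin(2θ) / g (with unit conversion) = 332.1 ft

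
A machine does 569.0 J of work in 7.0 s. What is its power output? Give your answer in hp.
P = W/t = 569 J / 7 s = 81.29 W = 0.109 hp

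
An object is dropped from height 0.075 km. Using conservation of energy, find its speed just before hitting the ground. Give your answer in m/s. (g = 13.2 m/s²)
mgh = ½mv² → v = √(2gh) = √(2×13.2×75) = 44.5 m/s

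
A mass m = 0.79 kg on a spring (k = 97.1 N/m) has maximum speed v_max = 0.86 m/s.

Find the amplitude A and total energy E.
½mv²_max = ½kA² → A = v_max√(m/k) = 0.86×√(0.79/97.1) = 0.07757 m = 7.757 cm
E = ½mv²_max = ½×0.79×0.86² = 0.2921 J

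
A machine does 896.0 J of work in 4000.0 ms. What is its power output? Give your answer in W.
P = W/t = 896 J / 4 s = 224 W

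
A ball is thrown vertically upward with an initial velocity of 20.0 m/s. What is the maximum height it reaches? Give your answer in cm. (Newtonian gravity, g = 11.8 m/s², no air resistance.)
h_max = v₀²/(2g) (with unit conversion) = 1695.0 cm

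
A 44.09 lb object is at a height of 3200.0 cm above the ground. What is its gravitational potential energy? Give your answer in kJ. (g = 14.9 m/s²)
PE = mgh = 20 kg × 14.9 m/s² × 32 m = 9535 J = 9.535 kJ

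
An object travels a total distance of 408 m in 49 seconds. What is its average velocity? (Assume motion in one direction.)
v_avg = Δd / Δt = 408 / 49 = 8.33 m/s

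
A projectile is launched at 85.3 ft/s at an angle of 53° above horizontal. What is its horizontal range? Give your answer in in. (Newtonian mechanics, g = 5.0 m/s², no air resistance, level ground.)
R = v₀² sin(2θ) / g (with unit conversion) = 5116.0 in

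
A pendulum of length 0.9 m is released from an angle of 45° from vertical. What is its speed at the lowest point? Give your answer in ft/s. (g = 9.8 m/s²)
h = L(1 − cosθ) = 0.9×(1 − cos45°) = 0.2636 m
v = √(2gh) = √(2×9.8×0.2636) = 2.273 m/s = 7.457 ft/s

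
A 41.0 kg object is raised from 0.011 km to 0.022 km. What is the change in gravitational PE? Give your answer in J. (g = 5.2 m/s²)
ΔPE = mg(h₂ − h₁) = 41 kg × 5.2 m/s² × (22 − 11) m = 2345 J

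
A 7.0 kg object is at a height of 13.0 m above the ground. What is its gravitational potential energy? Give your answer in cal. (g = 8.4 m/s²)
PE = mgh = 7 kg × 8.4 m/s² × 13 m = 764.4 J = 182.7 cal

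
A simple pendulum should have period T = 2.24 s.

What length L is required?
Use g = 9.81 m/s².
T = 2π√(L/g) → L = g(T/2π)² = 9.81×(2.24/2π)² = 1.247 m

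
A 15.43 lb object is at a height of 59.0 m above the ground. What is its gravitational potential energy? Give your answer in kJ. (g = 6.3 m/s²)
PE = mgh = 6.999 kg × 6.3 m/s² × 59 m = 2602 J = 2.602 kJ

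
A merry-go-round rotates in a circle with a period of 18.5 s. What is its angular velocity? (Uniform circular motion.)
ω = 2π/T = 2π/18.5 = 0.3396 rad/s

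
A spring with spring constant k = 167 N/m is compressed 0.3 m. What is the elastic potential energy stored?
PE = ½kx² = ½×167×0.3² = 7.515 J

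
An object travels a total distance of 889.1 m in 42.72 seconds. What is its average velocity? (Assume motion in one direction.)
v_avg = Δd / Δt = 889.1 / 42.72 = 20.81 m/s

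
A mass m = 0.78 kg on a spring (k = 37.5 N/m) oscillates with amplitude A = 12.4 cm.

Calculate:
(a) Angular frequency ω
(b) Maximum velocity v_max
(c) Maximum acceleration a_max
ω = √(k/m) = √(37.5/0.78) = 6.934 rad/s
v_max = ωA = 6.934×0.124 = 0.8598 m/s
a_max = ω²A = 6.934²×0.124 = 5.962 m/s²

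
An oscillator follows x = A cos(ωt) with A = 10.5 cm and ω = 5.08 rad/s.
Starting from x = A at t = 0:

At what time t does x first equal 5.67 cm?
cos(ωt) = x/A = 5.67/10.5 = 0.54
ωt = arccos(0.54) = 1 rad
t = 1/5.08 = 0.1969 s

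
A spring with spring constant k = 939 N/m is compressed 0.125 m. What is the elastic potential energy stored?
PE = ½kx² = ½×939×0.125² = 7.336 J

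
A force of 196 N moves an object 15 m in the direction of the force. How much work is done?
W = Fd = 196×15 = 2940.0 J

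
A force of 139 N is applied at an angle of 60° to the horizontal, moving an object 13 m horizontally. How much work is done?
W = Fd cosθ = 139×13×cos(60°) = 903.5 J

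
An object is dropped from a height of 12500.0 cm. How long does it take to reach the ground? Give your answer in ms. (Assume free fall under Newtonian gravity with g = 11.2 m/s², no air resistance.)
t = √(2h/g) (with unit conversion) = 4725.0 ms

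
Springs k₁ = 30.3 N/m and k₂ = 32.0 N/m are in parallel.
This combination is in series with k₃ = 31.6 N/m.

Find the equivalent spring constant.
k₁₂ = k₁ + k₂ = 62.3 N/m (parallel)
1/k_eq = 1/k₁₂ + 1/k₃ → k_eq = 20.97 N/m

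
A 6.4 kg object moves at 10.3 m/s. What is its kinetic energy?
KE = ½mv² = ½×6.4×10.3² = 339.488 J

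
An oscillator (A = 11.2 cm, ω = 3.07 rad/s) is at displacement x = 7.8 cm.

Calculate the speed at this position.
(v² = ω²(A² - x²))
v = ω√(A² − x²) = 3.07×√(0.112² − 0.078²) = 0.2467 m/s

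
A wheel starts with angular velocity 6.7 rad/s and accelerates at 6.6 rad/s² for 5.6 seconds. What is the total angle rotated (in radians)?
θ = ω₀t + ½αt² = 6.7×5.6 + ½×6.6×5.6² = 141.01 rad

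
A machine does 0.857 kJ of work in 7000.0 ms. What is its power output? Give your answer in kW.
P = W/t = 857 J / 7 s = 122.4 W = 0.1224 kW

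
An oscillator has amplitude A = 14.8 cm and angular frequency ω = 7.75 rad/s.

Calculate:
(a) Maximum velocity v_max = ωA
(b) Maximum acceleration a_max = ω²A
v_max = ωA = 7.75×0.148 = 1.147 m/s
a_max = ω²A = 7.75²×0.148 = 8.889 m/s²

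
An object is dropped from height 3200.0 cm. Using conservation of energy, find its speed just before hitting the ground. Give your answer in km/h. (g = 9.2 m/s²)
mgh = ½mv² → v = √(2gh) = √(2×9.2×32) = 24.27 m/s = 87.35 km/h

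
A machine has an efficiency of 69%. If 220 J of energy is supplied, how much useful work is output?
W_out = η × W_in = 0.69 × 220 = 151.8 J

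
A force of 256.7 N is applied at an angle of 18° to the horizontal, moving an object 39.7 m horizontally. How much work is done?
W = Fd cosθ = 256.7×39.7×cos(18°) = 9692.2 J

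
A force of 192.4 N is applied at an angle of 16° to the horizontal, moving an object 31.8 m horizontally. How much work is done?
W = Fd cosθ = 192.4×31.8×cos(16°) = 5881.3 J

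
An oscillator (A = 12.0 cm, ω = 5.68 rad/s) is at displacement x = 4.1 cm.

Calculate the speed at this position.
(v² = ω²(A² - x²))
v = ω√(A² − x²) = 5.68×√(0.12² − 0.041²) = 0.6406 m/s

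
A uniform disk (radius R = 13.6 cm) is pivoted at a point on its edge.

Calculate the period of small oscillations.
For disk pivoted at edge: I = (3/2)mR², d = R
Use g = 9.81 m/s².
I/m = (3/2)R² = 0.02774 m²; d = R = 0.136 m
T = 2π√((3/2)R²/(gR)) = 2π√(3R/(2g)) = 0.9061 s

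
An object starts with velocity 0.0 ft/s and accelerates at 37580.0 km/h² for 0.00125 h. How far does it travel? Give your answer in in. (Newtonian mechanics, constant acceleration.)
d = v₀t + ½at² (with unit conversion) = 1156.0 in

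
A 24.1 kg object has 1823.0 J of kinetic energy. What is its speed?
KE = ½mv² → v = √(2KE/m) = √(2×1823.0/24.1) = 12.3 m/s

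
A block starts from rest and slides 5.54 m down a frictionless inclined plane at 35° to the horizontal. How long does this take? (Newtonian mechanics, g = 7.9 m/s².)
a = g sin(θ) = 7.9 × sin(35°) = 4.53 m/s²
t = √(2d/a) = √(2 × 5.54 / 4.53) = 1.56 s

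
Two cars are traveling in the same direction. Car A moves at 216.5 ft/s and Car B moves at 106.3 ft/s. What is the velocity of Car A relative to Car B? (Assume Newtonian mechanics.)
v_rel = v_A - v_B = 216.5 - 106.3 = 110.2 ft/s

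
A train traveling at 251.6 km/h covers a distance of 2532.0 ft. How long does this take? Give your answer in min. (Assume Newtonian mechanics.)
t = d/v (with unit conversion) = 0.184 min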